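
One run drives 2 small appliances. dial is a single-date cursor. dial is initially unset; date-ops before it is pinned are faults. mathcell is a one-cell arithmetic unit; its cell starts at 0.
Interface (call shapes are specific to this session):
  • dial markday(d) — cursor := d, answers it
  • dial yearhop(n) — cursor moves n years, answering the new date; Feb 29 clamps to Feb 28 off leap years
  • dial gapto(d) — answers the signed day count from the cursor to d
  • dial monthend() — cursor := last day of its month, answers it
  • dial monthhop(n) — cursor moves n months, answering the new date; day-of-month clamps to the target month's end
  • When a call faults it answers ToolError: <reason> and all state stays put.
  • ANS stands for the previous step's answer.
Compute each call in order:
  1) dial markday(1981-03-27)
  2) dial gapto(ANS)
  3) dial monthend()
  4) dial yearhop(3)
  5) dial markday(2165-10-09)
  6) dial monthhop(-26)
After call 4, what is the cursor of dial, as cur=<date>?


Answer: cur=1984-03-31

Derivation:
> dial markday d→1981-03-27
  1981-03-27
> dial gapto d→ANS
  0
> dial monthend
  1981-03-31
> dial yearhop n→3
  1984-03-31
> dial markday d→2165-10-09
  2165-10-09
> dial monthhop n→-26
  2163-08-09


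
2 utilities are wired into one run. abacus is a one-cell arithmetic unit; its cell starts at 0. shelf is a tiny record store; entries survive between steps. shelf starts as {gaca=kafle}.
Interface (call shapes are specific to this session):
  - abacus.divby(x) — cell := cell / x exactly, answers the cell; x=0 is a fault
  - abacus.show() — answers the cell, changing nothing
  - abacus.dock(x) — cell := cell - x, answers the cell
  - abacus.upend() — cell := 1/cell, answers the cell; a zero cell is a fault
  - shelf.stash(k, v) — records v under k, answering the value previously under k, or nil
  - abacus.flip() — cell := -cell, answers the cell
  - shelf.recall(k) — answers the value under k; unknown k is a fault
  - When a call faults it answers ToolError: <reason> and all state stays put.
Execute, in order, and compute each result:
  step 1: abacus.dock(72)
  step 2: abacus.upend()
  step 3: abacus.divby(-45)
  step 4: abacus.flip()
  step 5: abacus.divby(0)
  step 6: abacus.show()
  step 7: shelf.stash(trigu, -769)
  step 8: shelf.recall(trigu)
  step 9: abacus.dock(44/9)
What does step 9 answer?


~$ dock 72
:: -72
~$ upend
:: -1/72
~$ divby -45
:: 1/3240
~$ flip
:: -1/3240
~$ divby 0
:: ToolError: division by zero
~$ show
:: -1/3240
~$ stash trigu -769
:: nil
~$ recall trigu
:: -769
~$ dock 44/9
:: -15841/3240

Answer: -15841/3240


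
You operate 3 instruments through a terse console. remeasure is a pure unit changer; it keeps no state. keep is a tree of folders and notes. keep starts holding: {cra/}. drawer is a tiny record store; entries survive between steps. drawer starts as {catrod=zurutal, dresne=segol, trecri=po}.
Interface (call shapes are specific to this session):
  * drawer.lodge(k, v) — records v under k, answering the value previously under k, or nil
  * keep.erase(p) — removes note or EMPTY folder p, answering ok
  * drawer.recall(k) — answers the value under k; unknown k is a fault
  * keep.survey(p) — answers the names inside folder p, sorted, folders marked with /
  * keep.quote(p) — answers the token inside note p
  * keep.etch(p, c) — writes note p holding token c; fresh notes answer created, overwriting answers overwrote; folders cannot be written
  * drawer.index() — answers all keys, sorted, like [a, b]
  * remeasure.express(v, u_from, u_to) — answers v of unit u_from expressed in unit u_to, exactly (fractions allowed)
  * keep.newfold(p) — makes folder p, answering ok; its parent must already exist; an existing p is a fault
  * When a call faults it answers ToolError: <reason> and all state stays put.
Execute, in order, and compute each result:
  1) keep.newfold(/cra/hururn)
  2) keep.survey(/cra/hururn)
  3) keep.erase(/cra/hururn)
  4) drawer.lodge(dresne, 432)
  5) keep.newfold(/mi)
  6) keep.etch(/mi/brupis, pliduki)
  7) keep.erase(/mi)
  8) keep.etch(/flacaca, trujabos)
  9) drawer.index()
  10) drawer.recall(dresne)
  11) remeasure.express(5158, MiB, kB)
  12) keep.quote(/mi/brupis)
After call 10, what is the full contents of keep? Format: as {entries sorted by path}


Answer: {cra/, flacaca=trujabos, mi/, mi/brupis=pliduki}

Derivation:
Calling keep.newfold using p→/cra/hururn, and see ok.
I try keep.survey using p→/cra/hururn, which returns [].
Now I run keep.erase using p→/cra/hururn: ok.
I call drawer.lodge using k→dresne, v→432, → segol.
Calling keep.newfold using p→/mi, and see ok.
I try keep.etch using p→/mi/brupis, c→pliduki, and see created.
I invoke keep.erase using p→/mi, which returns ToolError: not empty.
Next I call keep.etch using p→/flacaca, c→trujabos, giving created.
I call drawer.index, and get [catrod, dresne, trecri].
Using drawer.recall using k→dresne: 432.
Now I run remeasure.express using v→5158, u_from→MiB, u_to→kB, which returns 676069376/125.
I invoke keep.quote using p→/mi/brupis, — result: pliduki.


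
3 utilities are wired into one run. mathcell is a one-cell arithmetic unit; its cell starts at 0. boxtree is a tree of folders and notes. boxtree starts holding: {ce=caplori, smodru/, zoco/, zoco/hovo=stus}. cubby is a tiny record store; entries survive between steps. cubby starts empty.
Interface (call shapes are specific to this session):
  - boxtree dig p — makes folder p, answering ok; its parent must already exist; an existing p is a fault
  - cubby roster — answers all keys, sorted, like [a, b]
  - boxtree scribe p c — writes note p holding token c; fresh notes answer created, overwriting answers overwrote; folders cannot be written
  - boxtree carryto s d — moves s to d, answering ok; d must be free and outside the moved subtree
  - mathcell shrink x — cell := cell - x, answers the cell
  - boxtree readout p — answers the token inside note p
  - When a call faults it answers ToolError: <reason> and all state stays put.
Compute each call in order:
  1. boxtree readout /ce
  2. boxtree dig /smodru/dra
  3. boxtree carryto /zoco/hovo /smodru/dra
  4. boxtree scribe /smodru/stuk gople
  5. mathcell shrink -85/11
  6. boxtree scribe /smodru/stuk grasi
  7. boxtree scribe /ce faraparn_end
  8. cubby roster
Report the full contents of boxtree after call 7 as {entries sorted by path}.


> boxtree readout p: /ce
:: caplori
> boxtree dig p: /smodru/dra
:: ok
> boxtree carryto s: /zoco/hovo d: /smodru/dra
:: ToolError: exists
> boxtree scribe p: /smodru/stuk c: gople
:: created
> mathcell shrink x: -85/11
:: 85/11
> boxtree scribe p: /smodru/stuk c: grasi
:: overwrote
> boxtree scribe p: /ce c: faraparn_end
:: overwrote
> cubby roster
:: []

Answer: {ce=faraparn_end, smodru/, smodru/dra/, smodru/stuk=grasi, zoco/, zoco/hovo=stus}


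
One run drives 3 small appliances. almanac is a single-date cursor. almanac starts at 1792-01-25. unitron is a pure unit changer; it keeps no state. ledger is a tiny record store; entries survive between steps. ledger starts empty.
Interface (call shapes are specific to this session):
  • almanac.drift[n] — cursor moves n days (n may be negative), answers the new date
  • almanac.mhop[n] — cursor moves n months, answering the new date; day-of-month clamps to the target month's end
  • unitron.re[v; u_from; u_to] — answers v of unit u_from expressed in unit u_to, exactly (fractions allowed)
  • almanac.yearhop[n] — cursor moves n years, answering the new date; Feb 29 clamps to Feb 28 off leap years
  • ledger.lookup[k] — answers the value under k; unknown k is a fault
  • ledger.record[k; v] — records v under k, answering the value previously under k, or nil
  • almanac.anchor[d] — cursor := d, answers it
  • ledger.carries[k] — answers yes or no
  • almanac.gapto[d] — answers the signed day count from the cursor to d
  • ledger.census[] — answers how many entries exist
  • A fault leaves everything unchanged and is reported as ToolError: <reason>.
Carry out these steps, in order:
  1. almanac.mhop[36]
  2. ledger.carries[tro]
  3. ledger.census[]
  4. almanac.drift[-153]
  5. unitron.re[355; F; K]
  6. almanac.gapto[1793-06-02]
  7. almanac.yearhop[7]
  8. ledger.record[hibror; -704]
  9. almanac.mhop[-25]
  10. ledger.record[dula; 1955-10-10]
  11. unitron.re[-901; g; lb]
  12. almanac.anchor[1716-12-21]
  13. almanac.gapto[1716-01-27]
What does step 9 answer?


→ almanac.mhop(n='36')
← 1795-01-25
→ ledger.carries(k='tro')
← no
→ ledger.census()
← 0
→ almanac.drift(n='-153')
← 1794-08-25
→ unitron.re(v='355', u_from='F', u_to='K')
← 81467/180
→ almanac.gapto(d='1793-06-02')
← -449
→ almanac.yearhop(n='7')
← 1801-08-25
→ ledger.record(k='hibror', v='-704')
← nil
→ almanac.mhop(n='-25')
← 1799-07-25
→ ledger.record(k='dula', v='1955-10-10')
← nil
→ unitron.re(v='-901', u_from='g', u_to='lb')
← -90100000/45359237
→ almanac.anchor(d='1716-12-21')
← 1716-12-21
→ almanac.gapto(d='1716-01-27')
← -329

Answer: 1799-07-25


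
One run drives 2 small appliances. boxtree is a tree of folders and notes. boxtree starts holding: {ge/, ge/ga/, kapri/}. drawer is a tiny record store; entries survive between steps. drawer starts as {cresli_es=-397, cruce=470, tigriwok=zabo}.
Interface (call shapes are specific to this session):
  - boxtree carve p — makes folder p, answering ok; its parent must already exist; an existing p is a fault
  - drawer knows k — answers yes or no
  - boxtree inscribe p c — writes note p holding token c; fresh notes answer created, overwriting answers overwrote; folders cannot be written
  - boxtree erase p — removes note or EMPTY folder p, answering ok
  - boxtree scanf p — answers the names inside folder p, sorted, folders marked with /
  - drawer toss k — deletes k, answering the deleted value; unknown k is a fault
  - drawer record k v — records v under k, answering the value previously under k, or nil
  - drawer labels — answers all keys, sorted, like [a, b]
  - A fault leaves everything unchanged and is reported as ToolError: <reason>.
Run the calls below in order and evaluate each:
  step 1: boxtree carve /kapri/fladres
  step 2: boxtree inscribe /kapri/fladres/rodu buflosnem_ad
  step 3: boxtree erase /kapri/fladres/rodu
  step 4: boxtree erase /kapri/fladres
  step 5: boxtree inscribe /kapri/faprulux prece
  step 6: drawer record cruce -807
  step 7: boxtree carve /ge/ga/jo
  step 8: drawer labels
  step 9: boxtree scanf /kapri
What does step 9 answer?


Answer: [faprulux]

Derivation:
# 1. boxtree carve(p: /kapri/fladres) => ok
# 2. boxtree inscribe(p: /kapri/fladres/rodu, c: buflosnem_ad) => created
# 3. boxtree erase(p: /kapri/fladres/rodu) => ok
# 4. boxtree erase(p: /kapri/fladres) => ok
# 5. boxtree inscribe(p: /kapri/faprulux, c: prece) => created
# 6. drawer record(k: cruce, v: -807) => 470
# 7. boxtree carve(p: /ge/ga/jo) => ok
# 8. drawer labels() => [cresli_es, cruce, tigriwok]
# 9. boxtree scanf(p: /kapri) => [faprulux]


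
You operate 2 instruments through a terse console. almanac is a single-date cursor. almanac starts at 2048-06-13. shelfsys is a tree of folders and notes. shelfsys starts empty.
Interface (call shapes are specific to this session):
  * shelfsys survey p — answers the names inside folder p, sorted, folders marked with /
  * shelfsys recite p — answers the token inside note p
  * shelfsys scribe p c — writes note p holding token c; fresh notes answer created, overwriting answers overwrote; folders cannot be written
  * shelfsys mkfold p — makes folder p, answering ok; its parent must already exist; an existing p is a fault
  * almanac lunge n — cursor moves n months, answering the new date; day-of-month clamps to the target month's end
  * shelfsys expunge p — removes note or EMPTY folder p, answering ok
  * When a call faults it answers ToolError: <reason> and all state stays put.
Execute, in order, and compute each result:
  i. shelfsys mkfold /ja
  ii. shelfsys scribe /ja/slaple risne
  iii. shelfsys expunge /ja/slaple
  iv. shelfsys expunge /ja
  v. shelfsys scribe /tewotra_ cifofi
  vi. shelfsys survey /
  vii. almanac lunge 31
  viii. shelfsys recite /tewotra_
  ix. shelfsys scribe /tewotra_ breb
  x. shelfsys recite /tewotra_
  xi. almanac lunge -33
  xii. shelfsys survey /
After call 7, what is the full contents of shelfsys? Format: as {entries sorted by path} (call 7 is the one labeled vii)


Answer: {tewotra_=cifofi}

Derivation:
# shelfsys mkfold(/ja) : ok
# shelfsys scribe(/ja/slaple, risne) : created
# shelfsys expunge(/ja/slaple) : ok
# shelfsys expunge(/ja) : ok
# shelfsys scribe(/tewotra_, cifofi) : created
# shelfsys survey(/) : [tewotra_]
# almanac lunge(31) : 2051-01-13
# shelfsys recite(/tewotra_) : cifofi
# shelfsys scribe(/tewotra_, breb) : overwrote
# shelfsys recite(/tewotra_) : breb
# almanac lunge(-33) : 2048-04-13
# shelfsys survey(/) : [tewotra_]


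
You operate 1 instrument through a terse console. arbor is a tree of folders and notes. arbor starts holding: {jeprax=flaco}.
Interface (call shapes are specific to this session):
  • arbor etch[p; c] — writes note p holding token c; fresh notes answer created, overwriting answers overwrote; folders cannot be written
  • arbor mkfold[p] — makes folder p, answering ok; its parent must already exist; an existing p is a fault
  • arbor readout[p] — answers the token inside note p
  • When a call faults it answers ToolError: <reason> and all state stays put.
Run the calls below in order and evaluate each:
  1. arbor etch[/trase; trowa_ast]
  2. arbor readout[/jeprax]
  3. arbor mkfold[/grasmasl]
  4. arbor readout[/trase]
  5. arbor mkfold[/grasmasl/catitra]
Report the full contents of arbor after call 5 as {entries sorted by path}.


==> arbor etch(/trase, trowa_ast)
<== created
==> arbor readout(/jeprax)
<== flaco
==> arbor mkfold(/grasmasl)
<== ok
==> arbor readout(/trase)
<== trowa_ast
==> arbor mkfold(/grasmasl/catitra)
<== ok

Answer: {grasmasl/, grasmasl/catitra/, jeprax=flaco, trase=trowa_ast}


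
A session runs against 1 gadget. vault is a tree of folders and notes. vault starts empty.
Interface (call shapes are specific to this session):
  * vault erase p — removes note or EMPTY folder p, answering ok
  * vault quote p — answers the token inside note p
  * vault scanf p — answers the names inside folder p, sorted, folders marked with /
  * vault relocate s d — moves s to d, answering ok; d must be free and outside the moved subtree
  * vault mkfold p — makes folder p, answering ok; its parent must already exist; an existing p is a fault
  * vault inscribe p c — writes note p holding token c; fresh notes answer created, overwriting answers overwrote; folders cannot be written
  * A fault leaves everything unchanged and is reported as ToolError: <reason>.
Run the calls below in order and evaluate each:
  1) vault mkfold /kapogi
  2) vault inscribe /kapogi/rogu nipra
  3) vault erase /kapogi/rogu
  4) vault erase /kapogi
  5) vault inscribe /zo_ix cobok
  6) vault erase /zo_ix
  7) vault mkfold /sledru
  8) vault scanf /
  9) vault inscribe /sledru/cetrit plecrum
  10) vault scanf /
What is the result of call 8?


Answer: [sledru/]

Derivation:
// vault mkfold(p→/kapogi) ~> ok
// vault inscribe(p→/kapogi/rogu, c→nipra) ~> created
// vault erase(p→/kapogi/rogu) ~> ok
// vault erase(p→/kapogi) ~> ok
// vault inscribe(p→/zo_ix, c→cobok) ~> created
// vault erase(p→/zo_ix) ~> ok
// vault mkfold(p→/sledru) ~> ok
// vault scanf(p→/) ~> [sledru/]
// vault inscribe(p→/sledru/cetrit, c→plecrum) ~> created
// vault scanf(p→/) ~> [sledru/]


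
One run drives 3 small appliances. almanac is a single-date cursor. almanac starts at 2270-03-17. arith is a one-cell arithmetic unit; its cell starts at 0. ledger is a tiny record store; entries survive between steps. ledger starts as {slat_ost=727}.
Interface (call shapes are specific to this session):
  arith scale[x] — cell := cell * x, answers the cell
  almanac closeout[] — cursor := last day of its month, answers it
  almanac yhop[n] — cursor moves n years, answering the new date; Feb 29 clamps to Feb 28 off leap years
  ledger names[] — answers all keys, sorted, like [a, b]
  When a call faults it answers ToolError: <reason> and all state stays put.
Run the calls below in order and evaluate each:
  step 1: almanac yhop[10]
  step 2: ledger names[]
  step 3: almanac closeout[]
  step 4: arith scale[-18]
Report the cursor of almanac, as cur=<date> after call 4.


Answer: cur=2280-03-31

Derivation:
==> almanac yhop(n→10)
<== 2280-03-17
==> ledger names()
<== [slat_ost]
==> almanac closeout()
<== 2280-03-31
==> arith scale(x→-18)
<== 0


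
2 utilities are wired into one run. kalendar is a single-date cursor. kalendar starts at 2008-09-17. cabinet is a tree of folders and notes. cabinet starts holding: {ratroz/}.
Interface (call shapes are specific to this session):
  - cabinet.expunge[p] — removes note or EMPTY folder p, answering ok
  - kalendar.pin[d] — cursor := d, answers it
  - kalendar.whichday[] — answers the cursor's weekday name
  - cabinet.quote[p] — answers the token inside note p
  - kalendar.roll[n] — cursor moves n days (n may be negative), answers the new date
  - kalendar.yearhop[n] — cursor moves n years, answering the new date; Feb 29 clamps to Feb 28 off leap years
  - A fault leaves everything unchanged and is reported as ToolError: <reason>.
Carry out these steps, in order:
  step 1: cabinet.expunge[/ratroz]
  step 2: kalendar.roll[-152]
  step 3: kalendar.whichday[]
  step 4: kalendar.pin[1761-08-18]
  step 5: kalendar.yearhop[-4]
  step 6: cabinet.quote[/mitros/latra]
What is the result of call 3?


Answer: Friday

Derivation:
I run cabinet.expunge on p: /ratroz, and see ok.
I call kalendar.roll on n: -152, and get 2008-04-18.
Now I run kalendar.whichday(), which returns Friday.
Then kalendar.pin on d: 1761-08-18, and observe 1761-08-18.
Next I call kalendar.yearhop on n: -4, and see 1757-08-18.
Using cabinet.quote on p: /mitros/latra, and see ToolError: not found.


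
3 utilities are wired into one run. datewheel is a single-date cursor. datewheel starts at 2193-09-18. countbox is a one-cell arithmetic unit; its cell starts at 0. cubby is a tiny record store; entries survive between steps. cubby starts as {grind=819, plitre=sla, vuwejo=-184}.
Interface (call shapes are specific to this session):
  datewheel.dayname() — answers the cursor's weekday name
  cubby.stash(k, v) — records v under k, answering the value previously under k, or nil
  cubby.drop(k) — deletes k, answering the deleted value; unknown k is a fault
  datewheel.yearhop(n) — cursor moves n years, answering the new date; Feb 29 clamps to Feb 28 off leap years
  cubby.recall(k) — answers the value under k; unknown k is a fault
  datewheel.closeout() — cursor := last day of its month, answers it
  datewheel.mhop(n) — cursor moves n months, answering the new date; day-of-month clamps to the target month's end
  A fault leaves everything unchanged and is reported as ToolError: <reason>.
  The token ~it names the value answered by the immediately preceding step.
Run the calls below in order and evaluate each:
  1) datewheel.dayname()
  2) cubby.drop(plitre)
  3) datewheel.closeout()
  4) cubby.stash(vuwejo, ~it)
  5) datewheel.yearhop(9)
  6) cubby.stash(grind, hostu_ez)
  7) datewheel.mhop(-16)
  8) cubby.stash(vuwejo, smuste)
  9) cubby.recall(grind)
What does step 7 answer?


·→ datewheel.dayname()
·← Wednesday
·→ cubby.drop(k=plitre)
·← sla
·→ datewheel.closeout()
·← 2193-09-30
·→ cubby.stash(k=vuwejo, v=~it)
·← -184
·→ datewheel.yearhop(n=9)
·← 2202-09-30
·→ cubby.stash(k=grind, v=hostu_ez)
·← 819
·→ datewheel.mhop(n=-16)
·← 2201-05-30
·→ cubby.stash(k=vuwejo, v=smuste)
·← 2193-09-30
·→ cubby.recall(k=grind)
·← hostu_ez

Answer: 2201-05-30


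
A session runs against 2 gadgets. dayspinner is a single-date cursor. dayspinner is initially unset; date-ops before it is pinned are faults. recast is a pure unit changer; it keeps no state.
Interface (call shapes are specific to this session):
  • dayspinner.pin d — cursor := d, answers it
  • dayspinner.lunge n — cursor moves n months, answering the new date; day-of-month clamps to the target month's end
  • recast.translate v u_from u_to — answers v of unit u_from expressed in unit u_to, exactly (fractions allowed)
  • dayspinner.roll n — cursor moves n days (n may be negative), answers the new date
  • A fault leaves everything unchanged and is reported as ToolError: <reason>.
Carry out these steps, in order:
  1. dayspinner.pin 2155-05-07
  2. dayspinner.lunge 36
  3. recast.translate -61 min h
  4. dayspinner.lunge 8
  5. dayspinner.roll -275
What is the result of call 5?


Answer: 2158-04-07

Derivation:
→ pin(d=2155-05-07)
← 2155-05-07
→ lunge(n=36)
← 2158-05-07
→ translate(v=-61, u_from=min, u_to=h)
← -61/60
→ lunge(n=8)
← 2159-01-07
→ roll(n=-275)
← 2158-04-07


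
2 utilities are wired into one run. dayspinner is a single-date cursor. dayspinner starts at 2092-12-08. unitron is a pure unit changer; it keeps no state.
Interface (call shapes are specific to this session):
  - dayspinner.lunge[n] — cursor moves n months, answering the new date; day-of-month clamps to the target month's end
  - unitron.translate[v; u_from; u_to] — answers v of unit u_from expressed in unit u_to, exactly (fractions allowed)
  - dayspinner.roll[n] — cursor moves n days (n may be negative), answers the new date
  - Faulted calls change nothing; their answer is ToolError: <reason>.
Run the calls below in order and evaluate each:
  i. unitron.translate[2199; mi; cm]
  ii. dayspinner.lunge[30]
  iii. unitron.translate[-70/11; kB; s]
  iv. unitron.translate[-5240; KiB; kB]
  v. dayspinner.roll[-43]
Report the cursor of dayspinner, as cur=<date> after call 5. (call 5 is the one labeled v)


Answer: cur=2095-04-26

Derivation:
Using translate using v='2199', u_from='mi', u_to='cm', yielding 1769473728/5.
I try lunge using n='30', and get 2095-06-08.
Calling translate using v='-70/11', u_from='kB', u_to='s', and see ToolError: incompatible units.
Now I run translate using v='-5240', u_from='KiB', u_to='kB': -134144/25.
Now I run roll using n='-43': 2095-04-26.


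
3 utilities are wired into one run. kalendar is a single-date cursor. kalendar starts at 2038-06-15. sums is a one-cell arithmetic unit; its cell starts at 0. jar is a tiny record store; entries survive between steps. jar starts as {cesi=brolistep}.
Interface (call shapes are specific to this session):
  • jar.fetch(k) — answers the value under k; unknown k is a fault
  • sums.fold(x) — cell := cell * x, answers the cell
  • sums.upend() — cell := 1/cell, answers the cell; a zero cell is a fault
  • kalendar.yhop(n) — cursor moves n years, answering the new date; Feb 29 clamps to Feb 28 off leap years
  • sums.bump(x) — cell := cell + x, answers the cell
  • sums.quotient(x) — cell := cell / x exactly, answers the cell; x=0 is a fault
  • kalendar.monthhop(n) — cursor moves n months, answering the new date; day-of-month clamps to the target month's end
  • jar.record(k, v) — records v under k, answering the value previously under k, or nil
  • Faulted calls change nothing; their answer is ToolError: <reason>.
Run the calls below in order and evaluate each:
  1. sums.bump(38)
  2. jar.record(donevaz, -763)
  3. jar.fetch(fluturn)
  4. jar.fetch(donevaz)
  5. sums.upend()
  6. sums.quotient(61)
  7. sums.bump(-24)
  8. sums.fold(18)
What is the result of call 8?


Answer: -500679/1159

Derivation:
CALL sums.bump[x: 38]
RET  38
CALL jar.record[k: donevaz; v: -763]
RET  nil
CALL jar.fetch[k: fluturn]
RET  ToolError: no such key fluturn
CALL jar.fetch[k: donevaz]
RET  -763
CALL sums.upend[]
RET  1/38
CALL sums.quotient[x: 61]
RET  1/2318
CALL sums.bump[x: -24]
RET  -55631/2318
CALL sums.fold[x: 18]
RET  -500679/1159


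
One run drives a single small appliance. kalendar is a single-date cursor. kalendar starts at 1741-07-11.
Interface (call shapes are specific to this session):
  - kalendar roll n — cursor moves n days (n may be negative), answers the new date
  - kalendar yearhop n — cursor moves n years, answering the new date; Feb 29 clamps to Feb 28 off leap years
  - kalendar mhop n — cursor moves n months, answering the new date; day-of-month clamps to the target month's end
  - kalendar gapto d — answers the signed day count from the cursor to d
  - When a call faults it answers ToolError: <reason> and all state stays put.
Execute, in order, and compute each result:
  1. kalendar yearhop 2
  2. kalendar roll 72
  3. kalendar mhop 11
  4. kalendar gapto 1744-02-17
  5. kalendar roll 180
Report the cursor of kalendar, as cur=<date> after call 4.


Answer: cur=1744-08-21

Derivation:
$ kalendar yearhop n→2
  1743-07-11
$ kalendar roll n→72
  1743-09-21
$ kalendar mhop n→11
  1744-08-21
$ kalendar gapto d→1744-02-17
  -186
$ kalendar roll n→180
  1745-02-17


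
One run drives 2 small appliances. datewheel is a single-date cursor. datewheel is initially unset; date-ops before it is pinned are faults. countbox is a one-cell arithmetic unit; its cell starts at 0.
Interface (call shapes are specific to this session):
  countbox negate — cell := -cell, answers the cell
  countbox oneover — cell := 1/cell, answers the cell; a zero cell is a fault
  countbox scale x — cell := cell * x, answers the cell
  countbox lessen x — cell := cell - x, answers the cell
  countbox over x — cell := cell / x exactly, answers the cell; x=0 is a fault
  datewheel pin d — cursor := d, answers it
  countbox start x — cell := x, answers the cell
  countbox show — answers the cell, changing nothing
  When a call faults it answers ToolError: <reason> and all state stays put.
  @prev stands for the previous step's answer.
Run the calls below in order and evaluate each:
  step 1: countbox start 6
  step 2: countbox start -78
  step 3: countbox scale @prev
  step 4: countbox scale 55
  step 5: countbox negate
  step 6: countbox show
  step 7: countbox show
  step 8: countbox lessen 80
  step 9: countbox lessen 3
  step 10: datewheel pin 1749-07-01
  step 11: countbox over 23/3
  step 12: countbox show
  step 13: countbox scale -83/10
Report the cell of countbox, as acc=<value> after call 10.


Answer: acc=-334703

Derivation:
==> countbox start(x→6)
<== 6
==> countbox start(x→-78)
<== -78
==> countbox scale(x→@prev)
<== 6084
==> countbox scale(x→55)
<== 334620
==> countbox negate()
<== -334620
==> countbox show()
<== -334620
==> countbox show()
<== -334620
==> countbox lessen(x→80)
<== -334700
==> countbox lessen(x→3)
<== -334703
==> datewheel pin(d→1749-07-01)
<== 1749-07-01
==> countbox over(x→23/3)
<== -1004109/23
==> countbox show()
<== -1004109/23
==> countbox scale(x→-83/10)
<== 83341047/230


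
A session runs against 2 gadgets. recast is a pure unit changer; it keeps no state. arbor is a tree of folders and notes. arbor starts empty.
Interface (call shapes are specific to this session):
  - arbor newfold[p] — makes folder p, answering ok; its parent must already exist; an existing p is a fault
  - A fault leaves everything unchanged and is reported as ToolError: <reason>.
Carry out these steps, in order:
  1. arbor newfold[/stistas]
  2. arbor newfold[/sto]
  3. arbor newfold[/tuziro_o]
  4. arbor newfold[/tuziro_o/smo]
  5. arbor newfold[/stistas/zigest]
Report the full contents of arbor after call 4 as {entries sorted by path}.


Step: arbor newfold[/stistas]
Result: ok
Step: arbor newfold[/sto]
Result: ok
Step: arbor newfold[/tuziro_o]
Result: ok
Step: arbor newfold[/tuziro_o/smo]
Result: ok
Step: arbor newfold[/stistas/zigest]
Result: ok

Answer: {stistas/, sto/, tuziro_o/, tuziro_o/smo/}


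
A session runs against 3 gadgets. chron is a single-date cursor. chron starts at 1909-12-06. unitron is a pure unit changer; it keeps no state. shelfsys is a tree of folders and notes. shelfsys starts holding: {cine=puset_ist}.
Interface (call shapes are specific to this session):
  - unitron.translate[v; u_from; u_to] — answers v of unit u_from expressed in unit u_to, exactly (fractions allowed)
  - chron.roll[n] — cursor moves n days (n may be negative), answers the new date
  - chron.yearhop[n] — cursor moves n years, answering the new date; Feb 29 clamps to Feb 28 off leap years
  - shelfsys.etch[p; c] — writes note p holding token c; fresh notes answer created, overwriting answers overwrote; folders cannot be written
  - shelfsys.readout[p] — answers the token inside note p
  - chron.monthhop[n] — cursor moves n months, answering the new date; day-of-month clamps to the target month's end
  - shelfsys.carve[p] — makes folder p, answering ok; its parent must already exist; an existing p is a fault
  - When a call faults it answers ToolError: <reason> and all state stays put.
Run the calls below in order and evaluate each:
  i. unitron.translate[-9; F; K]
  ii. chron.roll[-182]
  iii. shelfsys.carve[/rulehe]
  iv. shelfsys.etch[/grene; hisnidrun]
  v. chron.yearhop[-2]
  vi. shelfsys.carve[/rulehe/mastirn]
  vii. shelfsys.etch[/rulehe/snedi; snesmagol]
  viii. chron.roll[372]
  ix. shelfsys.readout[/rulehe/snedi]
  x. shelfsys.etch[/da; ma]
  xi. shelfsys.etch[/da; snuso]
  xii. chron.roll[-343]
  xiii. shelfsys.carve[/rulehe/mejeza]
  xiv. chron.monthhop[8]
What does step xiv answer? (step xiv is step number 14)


~$ unitron.translate v='-9' u_from='F' u_to='K'
:: 45067/180
~$ chron.roll n='-182'
:: 1909-06-07
~$ shelfsys.carve p='/rulehe'
:: ok
~$ shelfsys.etch p='/grene' c='hisnidrun'
:: created
~$ chron.yearhop n='-2'
:: 1907-06-07
~$ shelfsys.carve p='/rulehe/mastirn'
:: ok
~$ shelfsys.etch p='/rulehe/snedi' c='snesmagol'
:: created
~$ chron.roll n='372'
:: 1908-06-13
~$ shelfsys.readout p='/rulehe/snedi'
:: snesmagol
~$ shelfsys.etch p='/da' c='ma'
:: created
~$ shelfsys.etch p='/da' c='snuso'
:: overwrote
~$ chron.roll n='-343'
:: 1907-07-06
~$ shelfsys.carve p='/rulehe/mejeza'
:: ok
~$ chron.monthhop n='8'
:: 1908-03-06

Answer: 1908-03-06


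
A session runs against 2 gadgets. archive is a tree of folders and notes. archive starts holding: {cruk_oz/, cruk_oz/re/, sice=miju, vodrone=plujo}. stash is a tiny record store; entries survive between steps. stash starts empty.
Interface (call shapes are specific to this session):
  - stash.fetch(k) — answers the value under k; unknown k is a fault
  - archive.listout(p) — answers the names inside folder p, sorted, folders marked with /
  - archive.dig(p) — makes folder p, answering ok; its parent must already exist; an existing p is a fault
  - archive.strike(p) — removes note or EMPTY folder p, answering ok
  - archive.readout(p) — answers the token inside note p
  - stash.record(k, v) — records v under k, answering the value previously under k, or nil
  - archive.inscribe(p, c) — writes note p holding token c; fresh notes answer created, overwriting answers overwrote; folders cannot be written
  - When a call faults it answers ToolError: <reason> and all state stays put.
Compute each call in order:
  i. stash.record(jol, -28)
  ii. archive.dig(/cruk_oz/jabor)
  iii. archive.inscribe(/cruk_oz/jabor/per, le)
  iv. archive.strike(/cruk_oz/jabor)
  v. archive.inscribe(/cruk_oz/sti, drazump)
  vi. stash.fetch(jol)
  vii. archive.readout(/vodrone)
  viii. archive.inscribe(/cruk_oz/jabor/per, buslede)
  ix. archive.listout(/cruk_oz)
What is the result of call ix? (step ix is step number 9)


[in] stash.record k: jol v: -28
= nil
[in] archive.dig p: /cruk_oz/jabor
= ok
[in] archive.inscribe p: /cruk_oz/jabor/per c: le
= created
[in] archive.strike p: /cruk_oz/jabor
= ToolError: not empty
[in] archive.inscribe p: /cruk_oz/sti c: drazump
= created
[in] stash.fetch k: jol
= -28
[in] archive.readout p: /vodrone
= plujo
[in] archive.inscribe p: /cruk_oz/jabor/per c: buslede
= overwrote
[in] archive.listout p: /cruk_oz
= [jabor/, re/, sti]

Answer: [jabor/, re/, sti]


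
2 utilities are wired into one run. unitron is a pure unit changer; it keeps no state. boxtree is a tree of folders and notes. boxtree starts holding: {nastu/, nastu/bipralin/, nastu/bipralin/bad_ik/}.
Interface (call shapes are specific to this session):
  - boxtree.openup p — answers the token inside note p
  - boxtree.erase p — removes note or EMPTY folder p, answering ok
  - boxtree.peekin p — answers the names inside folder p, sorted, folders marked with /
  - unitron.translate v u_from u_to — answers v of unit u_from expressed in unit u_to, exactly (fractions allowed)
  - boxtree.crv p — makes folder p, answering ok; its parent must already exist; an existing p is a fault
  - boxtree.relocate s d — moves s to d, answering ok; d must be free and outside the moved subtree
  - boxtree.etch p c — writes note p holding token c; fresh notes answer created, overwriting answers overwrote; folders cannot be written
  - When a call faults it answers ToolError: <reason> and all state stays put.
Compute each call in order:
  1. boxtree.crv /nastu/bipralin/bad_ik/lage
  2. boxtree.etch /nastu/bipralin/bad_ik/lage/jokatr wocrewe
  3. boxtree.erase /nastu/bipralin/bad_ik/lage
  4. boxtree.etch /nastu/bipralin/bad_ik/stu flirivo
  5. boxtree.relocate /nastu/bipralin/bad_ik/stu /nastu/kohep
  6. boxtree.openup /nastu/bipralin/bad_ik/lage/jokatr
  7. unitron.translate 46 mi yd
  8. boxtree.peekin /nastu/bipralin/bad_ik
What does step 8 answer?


> crv /nastu/bipralin/bad_ik/lage
  ok
> etch /nastu/bipralin/bad_ik/lage/jokatr wocrewe
  created
> erase /nastu/bipralin/bad_ik/lage
  ToolError: not empty
> etch /nastu/bipralin/bad_ik/stu flirivo
  created
> relocate /nastu/bipralin/bad_ik/stu /nastu/kohep
  ok
> openup /nastu/bipralin/bad_ik/lage/jokatr
  wocrewe
> translate 46 mi yd
  80960
> peekin /nastu/bipralin/bad_ik
  [lage/]

Answer: [lage/]


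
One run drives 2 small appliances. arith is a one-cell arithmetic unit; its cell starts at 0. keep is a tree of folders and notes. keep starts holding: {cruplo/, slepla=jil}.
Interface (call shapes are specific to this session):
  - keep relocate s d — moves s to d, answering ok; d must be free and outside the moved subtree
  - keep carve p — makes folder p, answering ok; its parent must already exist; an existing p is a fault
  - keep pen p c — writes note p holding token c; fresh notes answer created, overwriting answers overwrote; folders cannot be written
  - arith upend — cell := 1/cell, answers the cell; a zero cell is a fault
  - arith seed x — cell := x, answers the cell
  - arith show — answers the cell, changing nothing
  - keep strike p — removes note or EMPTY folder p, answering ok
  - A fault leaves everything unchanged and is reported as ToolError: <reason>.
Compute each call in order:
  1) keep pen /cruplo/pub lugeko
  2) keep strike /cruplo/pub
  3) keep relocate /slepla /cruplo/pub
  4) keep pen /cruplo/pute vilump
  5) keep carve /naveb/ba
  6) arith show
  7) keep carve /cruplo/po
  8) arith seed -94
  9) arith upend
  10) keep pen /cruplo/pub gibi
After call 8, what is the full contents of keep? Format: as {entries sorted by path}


Answer: {cruplo/, cruplo/po/, cruplo/pub=jil, cruplo/pute=vilump}

Derivation:
==> keep pen(/cruplo/pub, lugeko)
<== created
==> keep strike(/cruplo/pub)
<== ok
==> keep relocate(/slepla, /cruplo/pub)
<== ok
==> keep pen(/cruplo/pute, vilump)
<== created
==> keep carve(/naveb/ba)
<== ToolError: no parent
==> arith show()
<== 0
==> keep carve(/cruplo/po)
<== ok
==> arith seed(-94)
<== -94
==> arith upend()
<== -1/94
==> keep pen(/cruplo/pub, gibi)
<== overwrote


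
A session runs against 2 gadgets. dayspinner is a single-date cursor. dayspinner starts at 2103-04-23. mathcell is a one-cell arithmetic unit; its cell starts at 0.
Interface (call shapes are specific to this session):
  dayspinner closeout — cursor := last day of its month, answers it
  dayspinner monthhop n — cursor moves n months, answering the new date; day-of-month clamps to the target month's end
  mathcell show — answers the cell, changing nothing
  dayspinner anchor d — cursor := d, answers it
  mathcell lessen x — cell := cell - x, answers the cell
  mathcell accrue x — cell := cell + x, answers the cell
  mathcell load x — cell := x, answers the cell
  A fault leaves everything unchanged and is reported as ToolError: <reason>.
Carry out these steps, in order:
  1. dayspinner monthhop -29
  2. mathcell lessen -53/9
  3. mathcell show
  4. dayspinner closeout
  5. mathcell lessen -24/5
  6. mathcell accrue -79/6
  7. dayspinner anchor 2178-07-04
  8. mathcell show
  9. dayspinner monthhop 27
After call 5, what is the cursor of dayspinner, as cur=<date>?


>>> dayspinner monthhop -29
  2100-11-23
>>> mathcell lessen -53/9
  53/9
>>> mathcell show
  53/9
>>> dayspinner closeout
  2100-11-30
>>> mathcell lessen -24/5
  481/45
>>> mathcell accrue -79/6
  -223/90
>>> dayspinner anchor 2178-07-04
  2178-07-04
>>> mathcell show
  -223/90
>>> dayspinner monthhop 27
  2180-10-04

Answer: cur=2100-11-30


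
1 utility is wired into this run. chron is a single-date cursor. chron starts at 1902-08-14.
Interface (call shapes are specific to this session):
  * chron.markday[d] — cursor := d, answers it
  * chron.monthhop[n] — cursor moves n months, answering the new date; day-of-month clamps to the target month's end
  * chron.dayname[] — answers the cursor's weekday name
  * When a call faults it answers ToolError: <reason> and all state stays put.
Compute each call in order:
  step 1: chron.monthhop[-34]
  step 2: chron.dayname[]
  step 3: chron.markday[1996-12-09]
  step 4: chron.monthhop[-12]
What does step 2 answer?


Answer: Saturday

Derivation:
-- 1. chron.monthhop(-34) -> 1899-10-14
-- 2. chron.dayname() -> Saturday
-- 3. chron.markday(1996-12-09) -> 1996-12-09
-- 4. chron.monthhop(-12) -> 1995-12-09


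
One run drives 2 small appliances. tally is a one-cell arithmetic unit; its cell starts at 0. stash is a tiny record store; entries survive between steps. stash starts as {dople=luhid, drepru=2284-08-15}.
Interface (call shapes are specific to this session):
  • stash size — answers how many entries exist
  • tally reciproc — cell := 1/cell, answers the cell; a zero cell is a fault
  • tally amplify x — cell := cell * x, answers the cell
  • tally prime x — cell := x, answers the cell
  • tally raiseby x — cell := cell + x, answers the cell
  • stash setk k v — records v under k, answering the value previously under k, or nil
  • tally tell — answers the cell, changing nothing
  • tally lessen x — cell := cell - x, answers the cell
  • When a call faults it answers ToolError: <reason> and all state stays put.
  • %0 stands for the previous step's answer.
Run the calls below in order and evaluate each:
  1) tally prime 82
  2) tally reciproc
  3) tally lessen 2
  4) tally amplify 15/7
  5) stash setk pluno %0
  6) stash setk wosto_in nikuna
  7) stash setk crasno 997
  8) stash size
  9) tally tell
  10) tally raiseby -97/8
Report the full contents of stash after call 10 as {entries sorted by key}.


I invoke tally prime on 82, which returns 82.
I call tally reciproc, and observe 1/82.
Now I run tally lessen on 2, and get -163/82.
Now I run tally amplify on 15/7, and get -2445/574.
Using stash setk on pluno, %0, yielding nil.
I invoke stash setk on wosto_in, nikuna, yielding nil.
Now I run stash setk on crasno, 997, and get nil.
I invoke stash size(), yielding 5.
I invoke tally tell, and observe -2445/574.
Using tally raiseby on -97/8, and get -37619/2296.

Answer: {crasno=997, dople=luhid, drepru=2284-08-15, pluno=-2445/574, wosto_in=nikuna}


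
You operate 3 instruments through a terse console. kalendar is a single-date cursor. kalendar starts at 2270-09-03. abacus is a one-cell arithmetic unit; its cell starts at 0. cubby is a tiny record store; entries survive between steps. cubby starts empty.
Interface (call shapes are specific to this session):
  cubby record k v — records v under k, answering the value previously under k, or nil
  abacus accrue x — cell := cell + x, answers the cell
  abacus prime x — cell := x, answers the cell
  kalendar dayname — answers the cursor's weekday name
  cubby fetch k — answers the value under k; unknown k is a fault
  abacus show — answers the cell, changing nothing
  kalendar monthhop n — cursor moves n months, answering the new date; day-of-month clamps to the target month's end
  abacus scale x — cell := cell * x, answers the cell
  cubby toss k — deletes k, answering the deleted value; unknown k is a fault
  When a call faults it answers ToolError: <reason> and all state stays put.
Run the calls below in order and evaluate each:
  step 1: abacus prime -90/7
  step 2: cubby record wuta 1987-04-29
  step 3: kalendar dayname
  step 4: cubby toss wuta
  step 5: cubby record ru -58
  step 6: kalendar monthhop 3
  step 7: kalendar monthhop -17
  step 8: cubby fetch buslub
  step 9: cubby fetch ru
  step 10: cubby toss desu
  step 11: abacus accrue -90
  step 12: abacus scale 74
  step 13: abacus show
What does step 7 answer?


==> abacus prime(x='-90/7')
<== -90/7
==> cubby record(k='wuta', v='1987-04-29')
<== nil
==> kalendar dayname()
<== Saturday
==> cubby toss(k='wuta')
<== 1987-04-29
==> cubby record(k='ru', v='-58')
<== nil
==> kalendar monthhop(n='3')
<== 2270-12-03
==> kalendar monthhop(n='-17')
<== 2269-07-03
==> cubby fetch(k='buslub')
<== ToolError: no such key buslub
==> cubby fetch(k='ru')
<== -58
==> cubby toss(k='desu')
<== ToolError: no such key desu
==> abacus accrue(x='-90')
<== -720/7
==> abacus scale(x='74')
<== -53280/7
==> abacus show()
<== -53280/7

Answer: 2269-07-03
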